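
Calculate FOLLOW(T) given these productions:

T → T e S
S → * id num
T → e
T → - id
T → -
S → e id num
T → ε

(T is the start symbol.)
T is the start symbol, so $ ∈ FOLLOW(T).
In T → T e S: T is followed by e S, add FIRST(e S) \ {ε} = { 'e' }

Taking the union: FOLLOW(T) = { $, 'e' }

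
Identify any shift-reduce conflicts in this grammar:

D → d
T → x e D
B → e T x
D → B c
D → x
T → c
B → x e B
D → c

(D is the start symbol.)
A shift-reduce conflict occurs when an LR(0) state has both:
  - a complete (reduce) item [A → α .] (dot at the end), and
  - a shift item [B → β . c γ] (dot before a terminal).

Augment with D' → D and build the canonical LR(0) collection (I0 = CLOSURE({[D' → . D]}), then GOTO on every symbol after a dot until no new states appear). It has 17 states:
  I0: { [B → . e T x], [B → . x e B], [D → . B c], [D → . c], [D → . d], [D → . x], [D' → . D] }  — shift
  I1: { [D → B . c] }  — shift
  I2: { [D' → D .] }  — accept
  I3: { [D → c .] }  — reduce
  I4: { [D → d .] }  — reduce
  I5: { [B → e . T x], [T → . c], [T → . x e D] }  — shift
  I6: { [B → x . e B], [D → x .] }  — shift, reduce
  I7: { [B → . e T x], [B → . x e B], [B → x e . B] }  — shift
  I8: { [B → x e B .] }  — reduce
  I9: { [B → x . e B] }  — shift
  I10: { [B → e T . x] }  — shift
  I11: { [T → c .] }  — reduce
  I12: { [T → x . e D] }  — shift
  I13: { [B → . e T x], [B → . x e B], [D → . B c], [D → . c], [D → . d], [D → . x], [T → x e . D] }  — shift
  I14: { [T → x e D .] }  — reduce
  I15: { [B → e T x .] }  — reduce
  I16: { [D → B c .] }  — reduce

I6 contains reduce item [D → x .] and shift item [B → x . e B] — shift-reduce conflict.

Answer: Yes — I6: [D → x .] vs [B → x . e B]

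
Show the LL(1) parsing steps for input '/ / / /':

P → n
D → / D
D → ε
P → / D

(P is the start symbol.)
LL(1) parsing maintains a stack (initially the start symbol over $) and the input. At each step: if the stack top is a terminal, match it against the current input token; if it is a non-terminal N, replace it with the RHS of M[N, lookahead] (the unique production whose predict set contains the lookahead).

Stack is shown with the top on the left.

Stack  Input      Action
------------------------
P $    / / / / $  output P → / D
/ D $  / / / / $  match '/'
D $    / / / $    output D → / D
/ D $  / / / $    match '/'
D $    / / $      output D → / D
/ D $  / / $      match '/'
D $    / $        output D → / D
/ D $  / $        match '/'
D $    $          output D → ε
$      $          accept

The string is accepted.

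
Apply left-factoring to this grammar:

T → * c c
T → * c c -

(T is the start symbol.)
T → * c c T'
T' → ε
T' → -

Left-factoring transforms A → αβ₁ | αβ₂ into A → αA' and A' → β₁ | β₂
(α is the longest common prefix among the alternatives). Repeat until
no nonterminal has two alternatives with a common prefix.

Round 1: T has alternatives sharing prefix '* c c'. Introduce T': T → * c c T'
  Add: T' → ε
  Add: T' → -

No remaining common prefixes — done.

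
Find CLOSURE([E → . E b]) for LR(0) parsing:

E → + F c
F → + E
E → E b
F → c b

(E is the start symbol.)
Start with: [E → . E b]
  [E → . E b] has the dot before E: add [E → . + F c]
No further items can be added.

CLOSURE = { [E → . + F c], [E → . E b] }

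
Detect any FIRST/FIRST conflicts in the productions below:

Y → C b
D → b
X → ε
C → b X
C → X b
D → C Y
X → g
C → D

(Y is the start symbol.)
FIRST sets of the non-terminals at (or reachable through a nullable prefix from) the front of some alternative:
  FIRST(C) = { 'b', 'g' }
  FIRST(X) = { 'g', ε }
  FIRST(D) = { 'b', 'g' }

Productions for D:
  D → b: FIRST = { 'b' }
  D → C Y: FIRST = { 'b', 'g' }
Productions for X:
  X → ε: FIRST = { ε }
  X → g: FIRST = { 'g' }
Productions for C:
  C → b X: FIRST = { 'b' }
  C → X b: FIRST = { 'b', 'g' }
  C → D: FIRST = { 'b', 'g' }
Y has only one production, so no FIRST/FIRST conflict is possible there.

Conflict for D: D → b and D → C Y
  Overlap: { 'b' }
Conflict for C: C → b X and C → X b
  Overlap: { 'b' }
Conflict for C: C → b X and C → D
  Overlap: { 'b' }
Conflict for C: C → X b and C → D
  Overlap: { 'b', 'g' }

Answer: Yes. D → b / D → C Y on { 'b' }; C → b X / C → X b on { 'b' }; C → b X / C → D on { 'b' }; C → X b / C → D on { 'b', 'g' }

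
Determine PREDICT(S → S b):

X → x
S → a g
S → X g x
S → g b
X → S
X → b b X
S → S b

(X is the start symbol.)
{ 'a', 'b', 'g', 'x' }

PREDICT(S → S b) = (FIRST(RHS) \ {ε}) ∪ (FOLLOW(S) if ε ∈ FIRST(RHS), i.e. RHS ⇒* ε)
FIRST(S) = { 'a', 'b', 'g', 'x' }
FIRST(S b) = { 'a', 'b', 'g', 'x' }
ε ∉ FIRST(S b), so FOLLOW(S) is not added.
PREDICT(S → S b) = { 'a', 'b', 'g', 'x' }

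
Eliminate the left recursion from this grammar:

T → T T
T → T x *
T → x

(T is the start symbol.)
T is directly left-recursive. The standard transformation for
  A → A α₁ | ... | A α_m | β₁ | ... | β_n
is
  A  → β₁ A' | ... | β_n A'
  A' → α₁ A' | ... | α_m A' | ε

T → x becomes T → x T'
T → T T becomes T' → T T'
T → T x * becomes T' → x * T'
Add T' → ε

Resulting grammar:
T → x T'
T' → T T'
T' → x * T'
T' → ε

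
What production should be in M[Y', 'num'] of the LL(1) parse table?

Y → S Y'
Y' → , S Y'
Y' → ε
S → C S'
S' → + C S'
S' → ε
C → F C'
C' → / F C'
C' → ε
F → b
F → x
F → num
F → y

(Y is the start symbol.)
Empty (error entry)

To find M[Y', 'num'], we find productions for Y' where 'num' is in the predict set (PREDICT(N → α) = (FIRST(α) \ {ε}) ∪ (FOLLOW(N) if α ⇒* ε)).

Relevant sets:
  FOLLOW(Y') = { $ }

Y' → , S Y': PREDICT = { ',' }
Y' → ε: PREDICT = { $ }

M[Y', 'num'] is empty (no production applies)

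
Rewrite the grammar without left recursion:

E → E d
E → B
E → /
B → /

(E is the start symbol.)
E is directly left-recursive. The standard transformation for
  A → A α₁ | ... | A α_m | β₁ | ... | β_n
is
  A  → β₁ A' | ... | β_n A'
  A' → α₁ A' | ... | α_m A' | ε

E → B becomes E → B E'
E → / becomes E → / E'
E → E d becomes E' → d E'
Add E' → ε

Productions for other non-terminals are unchanged:
  B → /

Resulting grammar:
E → B E'
E → / E'
E' → d E'
E' → ε
B → /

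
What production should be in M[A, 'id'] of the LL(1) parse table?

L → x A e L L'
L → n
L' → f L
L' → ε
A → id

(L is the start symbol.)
To find M[A, 'id'], we find productions for A where 'id' is in the predict set (PREDICT(N → α) = (FIRST(α) \ {ε}) ∪ (FOLLOW(N) if α ⇒* ε)).

A → id: PREDICT = { 'id' }
  'id' is in predict set, so this production goes in M[A, 'id']

M[A, 'id'] = A → id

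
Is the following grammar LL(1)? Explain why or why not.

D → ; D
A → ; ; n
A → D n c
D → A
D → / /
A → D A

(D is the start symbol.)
No. Predict set conflict for D: { ';' }

Relevant sets:
  FIRST(A) = { '/', ';' }
  FIRST(D) = { '/', ';' }

For D:
  PREDICT(D → ';' D) = { ';' }
  PREDICT(D → A) = { '/', ';' }
  PREDICT(D → '/' '/') = { '/' }
For A:
  PREDICT(A → ';' ';' n) = { ';' }
  PREDICT(A → D n c) = { '/', ';' }
  PREDICT(A → D A) = { '/', ';' }

Conflict found: Predict set conflict for D: { ';' }
The grammar is NOT LL(1).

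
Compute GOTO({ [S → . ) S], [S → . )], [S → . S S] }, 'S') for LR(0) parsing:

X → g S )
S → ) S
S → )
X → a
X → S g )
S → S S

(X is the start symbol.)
{ [S → . ) S], [S → . )], [S → . S S], [S → S . S] }

GOTO(I, 'S') = CLOSURE({ [A → αX.β] : [A → α.Xβ] ∈ I, X = 'S' })

Items with dot before 'S', with the dot advanced:
  [S → . S S] → [S → S . S]
Closure of the advanced items:
  [S → S . S] has the dot before S: add [S → . ) S], [S → . )], [S → . S S]

GOTO = { [S → . ) S], [S → . )], [S → . S S], [S → S . S] }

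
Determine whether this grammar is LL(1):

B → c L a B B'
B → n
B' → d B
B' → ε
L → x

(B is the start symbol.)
Relevant sets:
  FOLLOW(B') = { $, 'd' }

For B:
  PREDICT(B → c L a B B') = { 'c' }
  PREDICT(B → n) = { 'n' }
For B':
  PREDICT(B' → d B) = { 'd' }
  PREDICT(B' → ε) = { $, 'd' }
L has a single production, so nothing to check there.

Conflict found: Predict set conflict for B': { 'd' }
The grammar is NOT LL(1).

Answer: No. Predict set conflict for B': { 'd' }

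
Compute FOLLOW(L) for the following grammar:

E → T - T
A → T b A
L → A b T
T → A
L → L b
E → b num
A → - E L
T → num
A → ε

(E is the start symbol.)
To compute FOLLOW(L), find every occurrence of L on a right-hand side N → α L β: add FIRST(β) \ {ε}, and if β is empty or nullable also add FOLLOW(N). Iterate to a fixed point.

In L → L b: L is followed by b, add FIRST(b) \ {ε} = { 'b' }
In A → - E L: L is at the end, add FOLLOW(A)

The FOLLOW sets referred to above (computed the same way, to a fixed point):
  FOLLOW(A) = { $, '-', 'b', 'num' }

Taking the union: FOLLOW(L) = { $, '-', 'b', 'num' }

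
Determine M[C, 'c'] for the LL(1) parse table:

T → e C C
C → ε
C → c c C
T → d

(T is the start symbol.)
To find M[C, 'c'], we find productions for C where 'c' is in the predict set (PREDICT(N → α) = (FIRST(α) \ {ε}) ∪ (FOLLOW(N) if α ⇒* ε)).

Relevant sets:
  FOLLOW(C) = { $, 'c' }

C → ε: PREDICT = { $, 'c' }
  'c' is in predict set, so this production goes in M[C, 'c']
C → c c C: PREDICT = { 'c' }
  'c' is in predict set, so this production goes in M[C, 'c']

M[C, 'c'] = C → ε, C → c c C  (a multiply-defined cell — the grammar is not LL(1))

Answer: C → ε, C → c c C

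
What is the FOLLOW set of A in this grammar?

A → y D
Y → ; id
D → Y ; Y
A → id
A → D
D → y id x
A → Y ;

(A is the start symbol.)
{ $ }

A is the start symbol, so $ ∈ FOLLOW(A).
A does not occur on any right-hand side.

Taking the union: FOLLOW(A) = { $ }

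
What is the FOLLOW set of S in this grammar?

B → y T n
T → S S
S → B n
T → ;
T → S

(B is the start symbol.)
{ 'n', 'y' }

To compute FOLLOW(S), find every occurrence of S on a right-hand side N → α S β: add FIRST(β) \ {ε}, and if β is empty or nullable also add FOLLOW(N). Iterate to a fixed point.

In T → S S: S is followed by S, add FIRST(S) \ {ε} = { 'y' }
In T → S S: S is at the end, add FOLLOW(T)
In T → S: S is at the end, add FOLLOW(T)

The FOLLOW sets referred to above (computed the same way, to a fixed point):
  FOLLOW(T) = { 'n' }

Taking the union: FOLLOW(S) = { 'n', 'y' }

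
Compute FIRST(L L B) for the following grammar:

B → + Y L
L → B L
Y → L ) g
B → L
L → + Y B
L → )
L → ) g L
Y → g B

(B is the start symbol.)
{ ')', '+' }

FIRST sets of the non-terminals involved (from the grammar, by fixed-point iteration):
  FIRST(L) = { ')', '+' }

To compute FIRST(L L B), process the symbols left to right:
Symbol L is a non-terminal. Add FIRST(L) \ {ε} = { ')', '+' }
L is not nullable (ε ∉ FIRST(L)), so stop here.
FIRST(L L B) = { ')', '+' }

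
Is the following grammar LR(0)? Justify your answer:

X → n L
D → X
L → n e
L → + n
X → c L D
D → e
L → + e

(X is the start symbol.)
A grammar is LR(0) if no state in the canonical LR(0) collection has:
  - both a shift item (dot before a terminal) and a complete item (shift-reduce conflict), or
  - two or more complete items (reduce-reduce conflict; the accept item [X' → X .] counts as a complete item here).

Augment with X' → X and build the canonical LR(0) collection (I0 = CLOSURE({[X' → . X]}), then GOTO on every symbol after a dot until no new states appear). It has 14 states:
  I0: { [X → . c L D], [X → . n L], [X' → . X] }  — shift
  I1: { [X' → X .] }  — accept
  I2: { [L → . + e], [L → . + n], [L → . n e], [X → c . L D] }  — shift
  I3: { [L → . + e], [L → . + n], [L → . n e], [X → n . L] }  — shift
  I4: { [L → + . e], [L → + . n] }  — shift
  I5: { [X → n L .] }  — reduce
  I6: { [L → n . e] }  — shift
  I7: { [L → n e .] }  — reduce
  I8: { [L → + e .] }  — reduce
  I9: { [L → + n .] }  — reduce
  I10: { [D → . X], [D → . e], [X → . c L D], [X → . n L], [X → c L . D] }  — shift
  I11: { [X → c L D .] }  — reduce
  I12: { [D → X .] }  — reduce
  I13: { [D → e .] }  — reduce

Every state is either a pure shift/goto state or contains exactly one complete item and nothing to shift — no conflicts. The grammar is LR(0).

Answer: Yes, the grammar is LR(0)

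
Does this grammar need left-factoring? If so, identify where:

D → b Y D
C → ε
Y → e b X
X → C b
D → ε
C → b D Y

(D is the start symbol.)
Left-factoring is needed when two productions for the same non-terminal
share a common prefix on the right-hand side.

Productions for D:
  D → b Y D
  D → ε
Productions for C:
  C → ε
  C → b D Y

No common prefixes found.

Answer: No, left-factoring is not needed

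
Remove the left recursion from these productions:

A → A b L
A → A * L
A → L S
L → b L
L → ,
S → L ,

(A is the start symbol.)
A is directly left-recursive. The standard transformation for
  A → A α₁ | ... | A α_m | β₁ | ... | β_n
is
  A  → β₁ A' | ... | β_n A'
  A' → α₁ A' | ... | α_m A' | ε

A → L S becomes A → L S A'
A → A b L becomes A' → b L A'
A → A * L becomes A' → * L A'
Add A' → ε

Productions for other non-terminals are unchanged:
  L → b L
  L → ,
  S → L ,

Resulting grammar:
A → L S A'
A' → b L A'
A' → * L A'
A' → ε
L → b L
L → ,
S → L ,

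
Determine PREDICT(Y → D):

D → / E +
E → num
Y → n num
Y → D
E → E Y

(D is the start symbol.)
PREDICT(Y → D) = (FIRST(RHS) \ {ε}) ∪ (FOLLOW(Y) if ε ∈ FIRST(RHS), i.e. RHS ⇒* ε)
FIRST(D) = { '/' }
FIRST(D) = { '/' }
ε ∉ FIRST(D), so FOLLOW(Y) is not added.
PREDICT(Y → D) = { '/' }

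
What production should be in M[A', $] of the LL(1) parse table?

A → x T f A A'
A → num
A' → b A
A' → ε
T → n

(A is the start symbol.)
To find M[A', $], we find productions for A' where $ is in the predict set (PREDICT(N → α) = (FIRST(α) \ {ε}) ∪ (FOLLOW(N) if α ⇒* ε)).

Relevant sets:
  FOLLOW(A') = { $, 'b' }

A' → b A: PREDICT = { 'b' }
A' → ε: PREDICT = { $, 'b' }
  $ is in predict set, so this production goes in M[A', $]

M[A', $] = A' → ε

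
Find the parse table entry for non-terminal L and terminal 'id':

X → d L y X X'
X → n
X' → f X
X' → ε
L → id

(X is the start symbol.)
To find M[L, 'id'], we find productions for L where 'id' is in the predict set (PREDICT(N → α) = (FIRST(α) \ {ε}) ∪ (FOLLOW(N) if α ⇒* ε)).

L → id: PREDICT = { 'id' }
  'id' is in predict set, so this production goes in M[L, 'id']

M[L, 'id'] = L → id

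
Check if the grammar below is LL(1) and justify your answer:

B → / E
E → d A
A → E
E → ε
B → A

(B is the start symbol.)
A grammar is LL(1) if for each non-terminal N with multiple productions, the predict sets of those productions are pairwise disjoint, where PREDICT(N → α) = (FIRST(α) \ {ε}) ∪ (FOLLOW(N) if α ⇒* ε).

Relevant sets:
  FIRST(A) = { 'd', ε }
  FOLLOW(B) = { $ }
  FOLLOW(E) = { $ }

For B:
  PREDICT(B → '/' E) = { '/' }
  PREDICT(B → A) = { $, 'd' }
For E:
  PREDICT(E → d A) = { 'd' }
  PREDICT(E → ε) = { $ }
A has a single production, so nothing to check there.

All predict sets are disjoint. The grammar IS LL(1).

Answer: Yes, the grammar is LL(1).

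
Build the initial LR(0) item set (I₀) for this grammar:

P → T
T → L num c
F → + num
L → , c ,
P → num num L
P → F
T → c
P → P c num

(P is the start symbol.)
First, augment the grammar with P' → P
I₀ = CLOSURE({ [P' → . P] }):
  [P' → . P] has the dot before P: add [P → . T], [P → . num num L], [P → . F], [P → . P c num]
  [P → . T] has the dot before T: add [T → . L num c], [T → . c]
  [P → . F] has the dot before F: add [F → . + num]
  [T → . L num c] has the dot before L: add [L → . , c ,]
No further items can be added.

I₀ = { [F → . + num], [L → . , c ,], [P → . F], [P → . P c num], [P → . T], [P → . num num L], [P' → . P], [T → . L num c], [T → . c] }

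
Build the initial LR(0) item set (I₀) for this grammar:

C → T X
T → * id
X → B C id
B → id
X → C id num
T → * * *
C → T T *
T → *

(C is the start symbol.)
First, augment the grammar with C' → C
I₀ = CLOSURE({ [C' → . C] }):
  [C' → . C] has the dot before C: add [C → . T X], [C → . T T *]
  [C → . T X] has the dot before T: add [T → . * id], [T → . * * *], [T → . *]
No further items can be added.

I₀ = { [C → . T T *], [C → . T X], [C' → . C], [T → . * * *], [T → . * id], [T → . *] }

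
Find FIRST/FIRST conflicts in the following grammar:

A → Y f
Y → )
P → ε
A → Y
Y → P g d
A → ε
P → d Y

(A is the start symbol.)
Yes. A → Y f / A → Y on { ')', 'd', 'g' }

A FIRST/FIRST conflict occurs when two productions N → α and N → β for the same non-terminal have FIRST(α) ∩ FIRST(β) ≠ ∅ (with ε ∈ FIRST of a nullable right-hand side, so two nullable alternatives also conflict).

FIRST sets of the non-terminals at (or reachable through a nullable prefix from) the front of some alternative:
  FIRST(Y) = { ')', 'd', 'g' }
  FIRST(P) = { 'd', ε }

Productions for A:
  A → Y f: FIRST = { ')', 'd', 'g' }
  A → Y: FIRST = { ')', 'd', 'g' }
  A → ε: FIRST = { ε }
Productions for Y:
  Y → ): FIRST = { ')' }
  Y → P g d: FIRST = { 'd', 'g' }
Productions for P:
  P → ε: FIRST = { ε }
  P → d Y: FIRST = { 'd' }

Conflict for A: A → Y f and A → Y
  Overlap: { ')', 'd', 'g' }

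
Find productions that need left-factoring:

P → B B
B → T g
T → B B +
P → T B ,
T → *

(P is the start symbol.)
No, left-factoring is not needed

Left-factoring is needed when two productions for the same non-terminal
share a common prefix on the right-hand side.

Productions for P:
  P → B B
  P → T B ,
Productions for T:
  T → B B +
  T → *

No common prefixes found.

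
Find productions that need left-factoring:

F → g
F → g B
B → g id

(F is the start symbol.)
Yes, F has productions with common prefix 'g'

Left-factoring is needed when two productions for the same non-terminal
share a common prefix on the right-hand side.

Productions for F:
  F → g
  F → g B

Found common prefix 'g' in productions for F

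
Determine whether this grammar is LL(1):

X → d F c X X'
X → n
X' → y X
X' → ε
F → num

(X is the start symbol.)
No. Predict set conflict for X': { 'y' }

A grammar is LL(1) if for each non-terminal N with multiple productions, the predict sets of those productions are pairwise disjoint, where PREDICT(N → α) = (FIRST(α) \ {ε}) ∪ (FOLLOW(N) if α ⇒* ε).

Relevant sets:
  FOLLOW(X') = { $, 'y' }

For X:
  PREDICT(X → d F c X X') = { 'd' }
  PREDICT(X → n) = { 'n' }
For X':
  PREDICT(X' → y X) = { 'y' }
  PREDICT(X' → ε) = { $, 'y' }
F has a single production, so nothing to check there.

Conflict found: Predict set conflict for X': { 'y' }
The grammar is NOT LL(1).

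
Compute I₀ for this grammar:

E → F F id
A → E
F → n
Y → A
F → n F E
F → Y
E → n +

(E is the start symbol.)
{ [A → . E], [E → . F F id], [E → . n +], [E' → . E], [F → . Y], [F → . n F E], [F → . n], [Y → . A] }

First, augment the grammar with E' → E
I₀ = CLOSURE({ [E' → . E] }):
  [E' → . E] has the dot before E: add [E → . F F id], [E → . n +]
  [E → . F F id] has the dot before F: add [F → . n], [F → . n F E], [F → . Y]
  [F → . Y] has the dot before Y: add [Y → . A]
  [Y → . A] has the dot before A: add [A → . E]
No further items can be added.

I₀ = { [A → . E], [E → . F F id], [E → . n +], [E' → . E], [F → . Y], [F → . n F E], [F → . n], [Y → . A] }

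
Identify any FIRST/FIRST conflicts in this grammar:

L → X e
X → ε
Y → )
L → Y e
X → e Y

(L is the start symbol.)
No FIRST/FIRST conflicts.

FIRST sets of the non-terminals at (or reachable through a nullable prefix from) the front of some alternative:
  FIRST(X) = { 'e', ε }
  FIRST(Y) = { ')' }

Productions for L:
  L → X e: FIRST = { 'e' }
  L → Y e: FIRST = { ')' }
Productions for X:
  X → ε: FIRST = { ε }
  X → e Y: FIRST = { 'e' }
Y has only one production, so no FIRST/FIRST conflict is possible there.

All alternatives of each non-terminal have pairwise disjoint FIRST sets.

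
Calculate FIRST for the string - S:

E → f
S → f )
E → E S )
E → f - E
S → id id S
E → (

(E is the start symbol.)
To compute FIRST(- S), process the symbols left to right:
Symbol - is a terminal. Add '-' and stop.
FIRST(- S) = { '-' }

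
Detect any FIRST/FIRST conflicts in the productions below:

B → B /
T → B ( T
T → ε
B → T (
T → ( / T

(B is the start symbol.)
Yes. B → B '/' / B → T '(' on { '(' }; T → B '(' T / T → '(' '/' T on { '(' }

A FIRST/FIRST conflict occurs when two productions N → α and N → β for the same non-terminal have FIRST(α) ∩ FIRST(β) ≠ ∅ (with ε ∈ FIRST of a nullable right-hand side, so two nullable alternatives also conflict).

FIRST sets of the non-terminals at (or reachable through a nullable prefix from) the front of some alternative:
  FIRST(B) = { '(' }
  FIRST(T) = { '(', ε }

Productions for B:
  B → B /: FIRST = { '(' }
  B → T (: FIRST = { '(' }
Productions for T:
  T → B ( T: FIRST = { '(' }
  T → ε: FIRST = { ε }
  T → ( / T: FIRST = { '(' }

Conflict for B: B → B / and B → T (
  Overlap: { '(' }
Conflict for T: T → B ( T and T → ( / T
  Overlap: { '(' }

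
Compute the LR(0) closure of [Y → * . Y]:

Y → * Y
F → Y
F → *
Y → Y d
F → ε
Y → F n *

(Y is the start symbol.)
{ [F → . *], [F → . Y], [F → .], [Y → * . Y], [Y → . * Y], [Y → . F n *], [Y → . Y d] }

Start with: [Y → * . Y]
  [Y → * . Y] has the dot before Y: add [Y → . * Y], [Y → . Y d], [Y → . F n *]
  [Y → . F n *] has the dot before F: add [F → . Y], [F → . *], [F → .]
No further items can be added.

CLOSURE = { [F → . *], [F → . Y], [F → .], [Y → * . Y], [Y → . * Y], [Y → . F n *], [Y → . Y d] }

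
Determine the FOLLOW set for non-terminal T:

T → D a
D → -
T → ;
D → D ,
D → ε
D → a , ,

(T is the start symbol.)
{ $ }

To compute FOLLOW(T), find every occurrence of T on a right-hand side N → α T β: add FIRST(β) \ {ε}, and if β is empty or nullable also add FOLLOW(N). Iterate to a fixed point.

T is the start symbol, so $ ∈ FOLLOW(T).
T does not occur on any right-hand side.

Taking the union: FOLLOW(T) = { $ }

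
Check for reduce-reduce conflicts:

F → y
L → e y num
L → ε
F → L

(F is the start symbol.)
A reduce-reduce conflict occurs when an LR(0) state has two complete items [A → α .] and [B → β .] — both call for a reduction, and with no lookahead the parser cannot choose between them.

Augment with F' → F and build the canonical LR(0) collection (I0 = CLOSURE({[F' → . F]}), then GOTO on every symbol after a dot until no new states appear). It has 7 states:
  I0: { [F → . L], [F → . y], [F' → . F], [L → . e y num], [L → .] }  — shift, reduce
  I1: { [F' → F .] }  — accept
  I2: { [F → L .] }  — reduce
  I3: { [L → e . y num] }  — shift
  I4: { [F → y .] }  — reduce
  I5: { [L → e y . num] }  — shift
  I6: { [L → e y num .] }  — reduce

No state contains more than one complete item.

Answer: No reduce-reduce conflicts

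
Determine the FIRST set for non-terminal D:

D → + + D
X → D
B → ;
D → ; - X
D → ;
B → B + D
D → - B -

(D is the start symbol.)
{ '+', '-', ';' }

To compute FIRST(D), examine every production with D on the left-hand side, reading each right-hand side left to right until a non-nullable symbol is reached.

From D → + + D:
  - '+' is a terminal: add '+' and stop
From D → ; - X:
  - ';' is a terminal: add ';' and stop
From D → ;:
  - ';' is a terminal: add ';' and stop
From D → - B -:
  - '-' is a terminal: add '-' and stop

Collecting: FIRST(D) = { '+', '-', ';' }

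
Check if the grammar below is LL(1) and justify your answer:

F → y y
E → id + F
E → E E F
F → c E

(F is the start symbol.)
No. Predict set conflict for E: { 'id' }

A grammar is LL(1) if for each non-terminal N with multiple productions, the predict sets of those productions are pairwise disjoint, where PREDICT(N → α) = (FIRST(α) \ {ε}) ∪ (FOLLOW(N) if α ⇒* ε).

Relevant sets:
  FIRST(E) = { 'id' }

For F:
  PREDICT(F → y y) = { 'y' }
  PREDICT(F → c E) = { 'c' }
For E:
  PREDICT(E → id '+' F) = { 'id' }
  PREDICT(E → E E F) = { 'id' }

Conflict found: Predict set conflict for E: { 'id' }
The grammar is NOT LL(1).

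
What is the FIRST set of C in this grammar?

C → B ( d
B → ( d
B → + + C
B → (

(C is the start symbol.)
{ '(', '+' }

FIRST sets of the other non-terminals involved (by the same procedure, iterated to a fixed point):
  FIRST(B) = { '(', '+' }

From C → B ( d:
  - B is a non-terminal: add FIRST(B) \ {ε} = { '(', '+' }
    B is not nullable, so stop

Collecting: FIRST(C) = { '(', '+' }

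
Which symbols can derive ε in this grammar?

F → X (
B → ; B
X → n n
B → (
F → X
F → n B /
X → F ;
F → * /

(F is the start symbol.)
A non-terminal is nullable if it can derive ε (the empty string): either it has an ε-production, or it has a production whose right-hand side consists entirely of nullable non-terminals.

There are no ε-productions, so no non-terminal can derive ε.
No non-terminals are nullable.

Answer: None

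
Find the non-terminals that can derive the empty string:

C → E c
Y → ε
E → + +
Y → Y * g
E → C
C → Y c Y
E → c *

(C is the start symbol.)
{ 'Y' }

A non-terminal is nullable if it can derive ε (the empty string): either it has an ε-production, or it has a production whose right-hand side consists entirely of nullable non-terminals.

ε-productions: Y → ε
So Y is immediately nullable.
No further non-terminal can be added: every production for the remaining non-terminals contains a terminal or a non-nullable non-terminal.
Nullable = { 'Y' }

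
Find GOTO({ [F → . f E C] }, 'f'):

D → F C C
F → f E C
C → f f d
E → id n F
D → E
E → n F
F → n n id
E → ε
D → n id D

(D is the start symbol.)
GOTO(I, 'f') = CLOSURE({ [A → αX.β] : [A → α.Xβ] ∈ I, X = 'f' })

Items with dot before 'f', with the dot advanced:
  [F → . f E C] → [F → f . E C]
Closure of the advanced items:
  [F → f . E C] has the dot before E: add [E → . id n F], [E → . n F], [E → .]

GOTO = { [E → . id n F], [E → . n F], [E → .], [F → f . E C] }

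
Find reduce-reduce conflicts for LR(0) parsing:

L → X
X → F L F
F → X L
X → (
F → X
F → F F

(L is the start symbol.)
Augment with L' → L and build the canonical LR(0) collection (I0 = CLOSURE({[L' → . L]}), then GOTO on every symbol after a dot until no new states appear). It has 10 states:
  I0: { [F → . F F], [F → . X L], [F → . X], [L → . X], [L' → . L], [X → . (], [X → . F L F] }  — shift
  I1: { [X → ( .] }  — reduce
  I2: { [F → . F F], [F → . X L], [F → . X], [F → F . F], [L → . X], [X → . (], [X → . F L F], [X → F . L F] }  — shift
  I3: { [L' → L .] }  — accept
  I4: { [F → . F F], [F → . X L], [F → . X], [F → X . L], [F → X .], [L → . X], [L → X .], [X → . (], [X → . F L F] }  — shift, 2 reduces
  I5: { [F → X L .] }  — reduce
  I6: { [F → . F F], [F → . X L], [F → . X], [F → F . F], [F → F F .], [L → . X], [X → . (], [X → . F L F], [X → F . L F] }  — shift, reduce
  I7: { [F → . F F], [F → . X L], [F → . X], [X → . (], [X → . F L F], [X → F L . F] }  — shift
  I8: { [F → . F F], [F → . X L], [F → . X], [F → F . F], [L → . X], [X → . (], [X → . F L F], [X → F . L F], [X → F L F .] }  — shift, reduce
  I9: { [F → . F F], [F → . X L], [F → . X], [F → X . L], [F → X .], [L → . X], [X → . (], [X → . F L F] }  — shift, reduce

I4 contains complete items [F → X .], [L → X .] — reduce-reduce conflict.

Answer: Yes — I4: [F → X .] vs [L → X .]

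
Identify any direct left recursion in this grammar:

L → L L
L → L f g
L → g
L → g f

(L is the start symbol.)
Direct left recursion occurs when N → N α for some non-terminal N (the right-hand side begins with the left-hand side itself).

L → L L: LEFT RECURSIVE (starts with L)
L → L f g: LEFT RECURSIVE (starts with L)
L → g: starts with g
L → g f: starts with g

The grammar has direct left recursion on: L.

Answer: Yes, L is left-recursive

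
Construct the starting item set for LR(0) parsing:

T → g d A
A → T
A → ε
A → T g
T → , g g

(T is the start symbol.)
First, augment the grammar with T' → T
I₀ = CLOSURE({ [T' → . T] }):
  [T' → . T] has the dot before T: add [T → . g d A], [T → . , g g]
No further items can be added.

I₀ = { [T → . , g g], [T → . g d A], [T' → . T] }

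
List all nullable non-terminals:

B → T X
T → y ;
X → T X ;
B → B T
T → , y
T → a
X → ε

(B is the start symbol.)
A non-terminal is nullable if it can derive ε (the empty string): either it has an ε-production, or it has a production whose right-hand side consists entirely of nullable non-terminals.

ε-productions: X → ε
So X is immediately nullable.
No further non-terminal can be added: every production for the remaining non-terminals contains a terminal or a non-nullable non-terminal.
Nullable = { 'X' }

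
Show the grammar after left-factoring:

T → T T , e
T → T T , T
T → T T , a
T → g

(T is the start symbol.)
T → T T , T'
T' → e
T' → T
T' → a
T → g

Left-factoring transforms A → αβ₁ | αβ₂ into A → αA' and A' → β₁ | β₂
(α is the longest common prefix among the alternatives). Repeat until
no nonterminal has two alternatives with a common prefix.

Round 1: T has alternatives sharing prefix 'T T ,'. Introduce T': T → T T , T'
  Add: T' → e
  Add: T' → T
  Add: T' → a

No remaining common prefixes — done.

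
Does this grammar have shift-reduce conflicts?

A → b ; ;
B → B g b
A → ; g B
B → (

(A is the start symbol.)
Augment with A' → A and build the canonical LR(0) collection (I0 = CLOSURE({[A' → . A]}), then GOTO on every symbol after a dot until no new states appear). It has 11 states:
  I0: { [A → . ; g B], [A → . b ; ;], [A' → . A] }  — shift
  I1: { [A → ; . g B] }  — shift
  I2: { [A' → A .] }  — accept
  I3: { [A → b . ; ;] }  — shift
  I4: { [A → b ; . ;] }  — shift
  I5: { [A → b ; ; .] }  — reduce
  I6: { [A → ; g . B], [B → . (], [B → . B g b] }  — shift
  I7: { [B → ( .] }  — reduce
  I8: { [A → ; g B .], [B → B . g b] }  — shift, reduce
  I9: { [B → B g . b] }  — shift
  I10: { [B → B g b .] }  — reduce

I8 contains reduce item [A → ; g B .] and shift item [B → B . g b] — shift-reduce conflict.

Answer: Yes — I8: [A → ; g B .] vs [B → B . g b]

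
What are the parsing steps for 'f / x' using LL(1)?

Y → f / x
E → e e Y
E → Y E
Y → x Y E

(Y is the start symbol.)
Stack is shown with the top on the left.

Stack    Input    Action
------------------------
Y $      f / x $  output Y → f / x
f / x $  f / x $  match 'f'
/ x $    / x $    match '/'
x $      x $      match 'x'
$        $        accept

The string is accepted.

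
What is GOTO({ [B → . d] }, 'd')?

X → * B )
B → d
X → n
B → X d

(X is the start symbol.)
{ [B → d .] }

GOTO(I, 'd') = CLOSURE({ [A → αX.β] : [A → α.Xβ] ∈ I, X = 'd' })

Items with dot before 'd', with the dot advanced:
  [B → . d] → [B → d .]
Closure adds nothing (no advanced item has the dot before a non-terminal).

GOTO = { [B → d .] }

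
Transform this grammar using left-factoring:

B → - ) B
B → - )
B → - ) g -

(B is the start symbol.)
B → - ) B'
B' → B
B' → ε
B' → g -

Left-factoring transforms A → αβ₁ | αβ₂ into A → αA' and A' → β₁ | β₂
(α is the longest common prefix among the alternatives). Repeat until
no nonterminal has two alternatives with a common prefix.

Round 1: B has alternatives sharing prefix '- )'. Introduce B': B → - ) B'
  Add: B' → B
  Add: B' → ε
  Add: B' → g -

No remaining common prefixes — done.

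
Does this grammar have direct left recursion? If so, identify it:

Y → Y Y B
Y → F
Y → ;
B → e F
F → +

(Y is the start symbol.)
Direct left recursion occurs when N → N α for some non-terminal N (the right-hand side begins with the left-hand side itself).

Y → Y Y B: LEFT RECURSIVE (starts with Y)
Y → F: starts with F
Y → ;: starts with ';'
B → e F: starts with e
F → +: starts with '+'

The grammar has direct left recursion on: Y.

Answer: Yes, Y is left-recursive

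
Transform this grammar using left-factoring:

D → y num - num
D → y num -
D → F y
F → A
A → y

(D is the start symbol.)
Left-factoring transforms A → αβ₁ | αβ₂ into A → αA' and A' → β₁ | β₂
(α is the longest common prefix among the alternatives). Repeat until
no nonterminal has two alternatives with a common prefix.

Round 1: D has alternatives sharing prefix 'y num -'. Introduce D': D → y num - D'
  Add: D' → num
  Add: D' → ε

No remaining common prefixes — done.

Resulting grammar:
D → y num - D'
D' → num
D' → ε
D → F y
F → A
A → y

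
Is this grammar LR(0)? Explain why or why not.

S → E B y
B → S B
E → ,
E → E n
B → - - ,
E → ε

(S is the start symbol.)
A grammar is LR(0) if no state in the canonical LR(0) collection has:
  - both a shift item (dot before a terminal) and a complete item (shift-reduce conflict), or
  - two or more complete items (reduce-reduce conflict; the accept item [S' → S .] counts as a complete item here).

Augment with S' → S and build the canonical LR(0) collection (I0 = CLOSURE({[S' → . S]}), then GOTO on every symbol after a dot until no new states appear). It has 12 states:
  I0: { [E → . ,], [E → . E n], [E → .], [S → . E B y], [S' → . S] }  — shift, reduce
  I1: { [E → , .] }  — reduce
  I2: { [B → . - - ,], [B → . S B], [E → . ,], [E → . E n], [E → .], [E → E . n], [S → . E B y], [S → E . B y] }  — shift, reduce
  I3: { [S' → S .] }  — accept
  I4: { [B → - . - ,] }  — shift
  I5: { [S → E B . y] }  — shift
  I6: { [B → . - - ,], [B → . S B], [B → S . B], [E → . ,], [E → . E n], [E → .], [S → . E B y] }  — shift, reduce
  I7: { [E → E n .] }  — reduce
  I8: { [B → S B .] }  — reduce
  I9: { [S → E B y .] }  — reduce
  I10: { [B → - - . ,] }  — shift
  I11: { [B → - - , .] }  — reduce

Conflict in state I0:
  Shift-reduce conflict between [E → .] and [E → . ,]
So the grammar is NOT LR(0).

Answer: No. Shift-reduce conflict between [E → .] and [E → . ,]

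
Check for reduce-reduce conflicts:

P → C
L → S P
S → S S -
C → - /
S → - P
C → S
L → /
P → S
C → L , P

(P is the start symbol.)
Yes — I6: [C → S .] vs [P → S .]; I8: [C → S .] vs [P → S .]; I10: [C → - / .] vs [L → / .]

Augment with P' → P and build the canonical LR(0) collection (I0 = CLOSURE({[P' → . P]}), then GOTO on every symbol after a dot until no new states appear). It has 14 states:
  I0: { [C → . - /], [C → . L , P], [C → . S], [L → . /], [L → . S P], [P → . C], [P → . S], [P' → . P], [S → . - P], [S → . S S -] }  — shift
  I1: { [C → - . /], [C → . - /], [C → . L , P], [C → . S], [L → . /], [L → . S P], [P → . C], [P → . S], [S → - . P], [S → . - P], [S → . S S -] }  — shift
  I2: { [L → / .] }  — reduce
  I3: { [P → C .] }  — reduce
  I4: { [C → L . , P] }  — shift
  I5: { [P' → P .] }  — accept
  I6: { [C → . - /], [C → . L , P], [C → . S], [C → S .], [L → . /], [L → . S P], [L → S . P], [P → . C], [P → . S], [P → S .], [S → . - P], [S → . S S -], [S → S . S -] }  — shift, 2 reduces
  I7: { [L → S P .] }  — reduce
  I8: { [C → . - /], [C → . L , P], [C → . S], [C → S .], [L → . /], [L → . S P], [L → S . P], [P → . C], [P → . S], [P → S .], [S → . - P], [S → . S S -], [S → S . S -], [S → S S . -] }  — shift, 2 reduces
  I9: { [C → - . /], [C → . - /], [C → . L , P], [C → . S], [L → . /], [L → . S P], [P → . C], [P → . S], [S → - . P], [S → . - P], [S → . S S -], [S → S S - .] }  — shift, reduce
  I10: { [C → - / .], [L → / .] }  — 2 reduces
  I11: { [S → - P .] }  — reduce
  I12: { [C → . - /], [C → . L , P], [C → . S], [C → L , . P], [L → . /], [L → . S P], [P → . C], [P → . S], [S → . - P], [S → . S S -] }  — shift
  I13: { [C → L , P .] }  — reduce

I6 contains complete items [C → S .], [P → S .] — reduce-reduce conflict.
I8 contains complete items [C → S .], [P → S .] — reduce-reduce conflict.
I10 contains complete items [C → - / .], [L → / .] — reduce-reduce conflict.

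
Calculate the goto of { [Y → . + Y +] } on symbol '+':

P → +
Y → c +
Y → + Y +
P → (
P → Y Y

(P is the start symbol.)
{ [Y → + . Y +], [Y → . + Y +], [Y → . c +] }

GOTO(I, '+') = CLOSURE({ [A → αX.β] : [A → α.Xβ] ∈ I, X = '+' })

Items with dot before '+', with the dot advanced:
  [Y → . + Y +] → [Y → + . Y +]
Closure of the advanced items:
  [Y → + . Y +] has the dot before Y: add [Y → . c +], [Y → . + Y +]

GOTO = { [Y → + . Y +], [Y → . + Y +], [Y → . c +] }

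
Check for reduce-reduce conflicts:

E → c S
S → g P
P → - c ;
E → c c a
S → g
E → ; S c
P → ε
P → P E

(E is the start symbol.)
Augment with E' → E and build the canonical LR(0) collection (I0 = CLOSURE({[E' → . E]}), then GOTO on every symbol after a dot until no new states appear). It has 15 states:
  I0: { [E → . ; S c], [E → . c S], [E → . c c a], [E' → . E] }  — shift
  I1: { [E → ; . S c], [S → . g P], [S → . g] }  — shift
  I2: { [E' → E .] }  — accept
  I3: { [E → c . S], [E → c . c a], [S → . g P], [S → . g] }  — shift
  I4: { [E → c S .] }  — reduce
  I5: { [E → c c . a] }  — shift
  I6: { [P → . - c ;], [P → . P E], [P → .], [S → g . P], [S → g .] }  — shift, 2 reduces
  I7: { [P → - . c ;] }  — shift
  I8: { [E → . ; S c], [E → . c S], [E → . c c a], [P → P . E], [S → g P .] }  — shift, reduce
  I9: { [P → P E .] }  — reduce
  I10: { [P → - c . ;] }  — shift
  I11: { [P → - c ; .] }  — reduce
  I12: { [E → c c a .] }  — reduce
  I13: { [E → ; S . c] }  — shift
  I14: { [E → ; S c .] }  — reduce

I6 contains complete items [P → .], [S → g .] — reduce-reduce conflict.

Answer: Yes — I6: [P → .] vs [S → g .]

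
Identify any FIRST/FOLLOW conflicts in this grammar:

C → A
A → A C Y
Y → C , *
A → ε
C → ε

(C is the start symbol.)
Yes. C → A with FOLLOW(C) on { ',' }; A → A C Y with FOLLOW(A) on { ',' }

Nullable non-terminals: A, C.
FIRST sets used below: FIRST(A) = { ',', ε }, FIRST(C) = { ',', ε }, FIRST(Y) = { ',' }

A: nullable alternative(s) A → ε; FOLLOW(A) = { $, ',' }
  A → A C Y: FIRST \ {ε} = { ',' } — overlaps FOLLOW(A) on { ',' }: CONFLICT
  A → ε: FIRST \ {ε} = { } — this is the only nullable alternative, skip

C: nullable alternative(s) C → A, C → ε; FOLLOW(C) = { $, ',' }
  C → A: FIRST \ {ε} = { ',' } — overlaps FOLLOW(C) on { ',' }: CONFLICT
  C → ε: FIRST \ {ε} = { } — disjoint from FOLLOW(C)

Y has no nullable alternative, so no FIRST/FOLLOW check is needed there.

So the grammar has 2 FIRST/FOLLOW conflicts (marked CONFLICT above).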